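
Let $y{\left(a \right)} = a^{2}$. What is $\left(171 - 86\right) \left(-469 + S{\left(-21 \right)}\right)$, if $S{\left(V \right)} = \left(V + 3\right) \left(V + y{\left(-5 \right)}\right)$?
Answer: $-45985$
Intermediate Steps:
$S{\left(V \right)} = \left(3 + V\right) \left(25 + V\right)$ ($S{\left(V \right)} = \left(V + 3\right) \left(V + \left(-5\right)^{2}\right) = \left(3 + V\right) \left(V + 25\right) = \left(3 + V\right) \left(25 + V\right)$)
$\left(171 - 86\right) \left(-469 + S{\left(-21 \right)}\right) = \left(171 - 86\right) \left(-469 + \left(75 + \left(-21\right)^{2} + 28 \left(-21\right)\right)\right) = 85 \left(-469 + \left(75 + 441 - 588\right)\right) = 85 \left(-469 - 72\right) = 85 \left(-541\right) = -45985$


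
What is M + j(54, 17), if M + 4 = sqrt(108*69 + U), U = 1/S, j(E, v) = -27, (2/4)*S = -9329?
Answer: -31 + sqrt(2594197405070)/18658 ≈ 55.325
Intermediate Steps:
S = -18658 (S = 2*(-9329) = -18658)
U = -1/18658 (U = 1/(-18658) = -1/18658 ≈ -5.3596e-5)
M = -4 + sqrt(2594197405070)/18658 (M = -4 + sqrt(108*69 - 1/18658) = -4 + sqrt(7452 - 1/18658) = -4 + sqrt(139039415/18658) = -4 + sqrt(2594197405070)/18658 ≈ 82.325)
M + j(54, 17) = (-4 + sqrt(2594197405070)/18658) - 27 = -31 + sqrt(2594197405070)/18658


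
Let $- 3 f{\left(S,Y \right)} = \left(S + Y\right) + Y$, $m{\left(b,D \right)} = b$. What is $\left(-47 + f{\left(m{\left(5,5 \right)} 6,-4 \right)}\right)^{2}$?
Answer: $\frac{26569}{9} \approx 2952.1$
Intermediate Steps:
$f{\left(S,Y \right)} = - \frac{2 Y}{3} - \frac{S}{3}$ ($f{\left(S,Y \right)} = - \frac{\left(S + Y\right) + Y}{3} = - \frac{S + 2 Y}{3} = - \frac{2 Y}{3} - \frac{S}{3}$)
$\left(-47 + f{\left(m{\left(5,5 \right)} 6,-4 \right)}\right)^{2} = \left(-47 - \left(- \frac{8}{3} + \frac{5 \cdot 6}{3}\right)\right)^{2} = \left(-47 + \left(\frac{8}{3} - 10\right)\right)^{2} = \left(-47 - \frac{22}{3}\right)^{2} = \left(- \frac{163}{3}\right)^{2} = \frac{26569}{9}$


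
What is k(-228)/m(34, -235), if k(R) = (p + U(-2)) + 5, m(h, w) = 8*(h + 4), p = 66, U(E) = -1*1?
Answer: 35/152 ≈ 0.23026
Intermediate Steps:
U(E) = -1
m(h, w) = 32 + 8*h (m(h, w) = 8*(4 + h) = 32 + 8*h)
k(R) = 70 (k(R) = (66 - 1) + 5 = 65 + 5 = 70)
k(-228)/m(34, -235) = 70/(32 + 8*34) = 70/(32 + 272) = 70/304 = 70*(1/304) = 35/152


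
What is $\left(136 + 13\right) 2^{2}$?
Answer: $596$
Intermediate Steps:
$\left(136 + 13\right) 2^{2} = 149 \cdot 4 = 596$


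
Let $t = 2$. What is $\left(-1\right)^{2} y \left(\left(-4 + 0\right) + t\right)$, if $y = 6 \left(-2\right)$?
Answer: $24$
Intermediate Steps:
$y = -12$
$\left(-1\right)^{2} y \left(\left(-4 + 0\right) + t\right) = \left(-1\right)^{2} \left(-12\right) \left(\left(-4 + 0\right) + 2\right) = 1 \left(-12\right) \left(-4 + 2\right) = \left(-12\right) \left(-2\right) = 24$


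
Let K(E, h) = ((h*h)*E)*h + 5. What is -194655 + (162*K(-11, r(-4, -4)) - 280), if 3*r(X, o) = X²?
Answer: -464461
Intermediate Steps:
r(X, o) = X²/3
K(E, h) = 5 + E*h³ (K(E, h) = (h²*E)*h + 5 = (E*h²)*h + 5 = E*h³ + 5 = 5 + E*h³)
-194655 + (162*K(-11, r(-4, -4)) - 280) = -194655 + (162*(5 - 11*((⅓)*(-4)²)³) - 280) = -194655 + (162*(5 - 11*((⅓)*16)³) - 280) = -194655 + (162*(5 - 11*(16/3)³) - 280) = -194655 + (162*(5 - 11*4096/27) - 280) = -194655 + (162*(5 - 45056/27) - 280) = -194655 + (162*(-44921/27) - 280) = -194655 + (-269526 - 280) = -194655 - 269806 = -464461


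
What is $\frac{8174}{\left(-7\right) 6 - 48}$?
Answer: $- \frac{4087}{45} \approx -90.822$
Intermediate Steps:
$\frac{8174}{\left(-7\right) 6 - 48} = \frac{8174}{-42 - 48} = \frac{8174}{-90} = 8174 \left(- \frac{1}{90}\right) = - \frac{4087}{45}$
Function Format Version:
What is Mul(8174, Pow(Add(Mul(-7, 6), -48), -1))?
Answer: Rational(-4087, 45) ≈ -90.822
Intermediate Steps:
Mul(8174, Pow(Add(Mul(-7, 6), -48), -1)) = Mul(8174, Pow(Add(-42, -48), -1)) = Mul(8174, Pow(-90, -1)) = Mul(8174, Rational(-1, 90)) = Rational(-4087, 45)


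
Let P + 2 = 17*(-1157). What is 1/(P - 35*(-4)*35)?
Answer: -1/14771 ≈ -6.7700e-5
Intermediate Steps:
P = -19671 (P = -2 + 17*(-1157) = -2 - 19669 = -19671)
1/(P - 35*(-4)*35) = 1/(-19671 - 35*(-4)*35) = 1/(-19671 + 140*35) = 1/(-19671 + 4900) = 1/(-14771) = -1/14771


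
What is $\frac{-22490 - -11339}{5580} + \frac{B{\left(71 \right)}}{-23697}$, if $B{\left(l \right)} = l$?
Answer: $- \frac{29404603}{14692140} \approx -2.0014$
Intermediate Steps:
$\frac{-22490 - -11339}{5580} + \frac{B{\left(71 \right)}}{-23697} = \frac{-22490 - -11339}{5580} + \frac{71}{-23697} = \left(-22490 + 11339\right) \frac{1}{5580} + 71 \left(- \frac{1}{23697}\right) = \left(-11151\right) \frac{1}{5580} - \frac{71}{23697} = - \frac{1239}{620} - \frac{71}{23697} = - \frac{29404603}{14692140}$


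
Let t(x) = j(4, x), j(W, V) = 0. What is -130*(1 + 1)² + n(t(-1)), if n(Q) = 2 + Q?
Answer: -518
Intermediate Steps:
t(x) = 0
-130*(1 + 1)² + n(t(-1)) = -130*(1 + 1)² + (2 + 0) = -130*2² + 2 = -130*4 + 2 = -520 + 2 = -518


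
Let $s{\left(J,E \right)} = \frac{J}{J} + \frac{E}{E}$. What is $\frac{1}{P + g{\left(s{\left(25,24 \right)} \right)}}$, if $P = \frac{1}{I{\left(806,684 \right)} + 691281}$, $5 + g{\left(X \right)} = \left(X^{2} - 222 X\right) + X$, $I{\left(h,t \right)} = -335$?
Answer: $- \frac{690946}{306089077} \approx -0.0022573$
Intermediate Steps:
$s{\left(J,E \right)} = 2$ ($s{\left(J,E \right)} = 1 + 1 = 2$)
$g{\left(X \right)} = -5 + X^{2} - 221 X$ ($g{\left(X \right)} = -5 + \left(\left(X^{2} - 222 X\right) + X\right) = -5 + \left(X^{2} - 221 X\right) = -5 + X^{2} - 221 X$)
$P = \frac{1}{690946}$ ($P = \frac{1}{-335 + 691281} = \frac{1}{690946} \approx 1.4473 \cdot 10^{-6}$)
$\frac{1}{P + g{\left(s{\left(25,24 \right)} \right)}} = \frac{1}{\frac{1}{690946} - \left(447 - 4\right)} = \frac{1}{\frac{1}{690946} - 443} = \frac{1}{- \frac{306089077}{690946}} = - \frac{690946}{306089077}$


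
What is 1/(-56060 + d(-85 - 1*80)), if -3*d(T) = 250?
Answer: -3/168430 ≈ -1.7812e-5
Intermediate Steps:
d(T) = -250/3 (d(T) = -1/3*250 = -250/3)
1/(-56060 + d(-85 - 1*80)) = 1/(-56060 - 250/3) = 1/(-168430/3) = -3/168430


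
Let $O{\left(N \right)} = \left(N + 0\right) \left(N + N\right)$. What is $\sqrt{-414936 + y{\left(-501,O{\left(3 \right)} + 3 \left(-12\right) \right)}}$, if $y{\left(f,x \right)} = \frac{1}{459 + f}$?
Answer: $\frac{i \sqrt{731947146}}{42} \approx 644.16 i$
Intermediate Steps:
$O{\left(N \right)} = 2 N^{2}$ ($O{\left(N \right)} = N 2 N = 2 N^{2}$)
$\sqrt{-414936 + y{\left(-501,O{\left(3 \right)} + 3 \left(-12\right) \right)}} = \sqrt{-414936 + \frac{1}{459 - 501}} = \sqrt{-414936 + \frac{1}{-42}} = \sqrt{-414936 - \frac{1}{42}} = \sqrt{- \frac{17427313}{42}} = \frac{i \sqrt{731947146}}{42}$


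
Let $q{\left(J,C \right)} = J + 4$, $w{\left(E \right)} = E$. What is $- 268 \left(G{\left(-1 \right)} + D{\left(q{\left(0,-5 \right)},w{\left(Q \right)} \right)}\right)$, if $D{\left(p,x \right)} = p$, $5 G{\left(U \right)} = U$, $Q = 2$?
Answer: $- \frac{5092}{5} \approx -1018.4$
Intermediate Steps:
$G{\left(U \right)} = \frac{U}{5}$
$q{\left(J,C \right)} = 4 + J$
$- 268 \left(G{\left(-1 \right)} + D{\left(q{\left(0,-5 \right)},w{\left(Q \right)} \right)}\right) = - 268 \left(\frac{1}{5} \left(-1\right) + \left(4 + 0\right)\right) = - 268 \left(- \frac{1}{5} + 4\right) = \left(-268\right) \frac{19}{5} = - \frac{5092}{5}$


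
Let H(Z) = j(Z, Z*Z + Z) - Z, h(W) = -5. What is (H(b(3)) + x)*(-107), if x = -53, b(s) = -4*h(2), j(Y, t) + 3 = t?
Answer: -36808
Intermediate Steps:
j(Y, t) = -3 + t
b(s) = 20 (b(s) = -4*(-5) = 20)
H(Z) = -3 + Z² (H(Z) = (-3 + (Z*Z + Z)) - Z = (-3 + (Z² + Z)) - Z = (-3 + (Z + Z²)) - Z = (-3 + Z + Z²) - Z = -3 + Z²)
(H(b(3)) + x)*(-107) = ((-3 + 20²) - 53)*(-107) = ((-3 + 400) - 53)*(-107) = (397 - 53)*(-107) = 344*(-107) = -36808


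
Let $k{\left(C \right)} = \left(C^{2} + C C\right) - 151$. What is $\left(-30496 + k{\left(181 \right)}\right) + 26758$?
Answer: $61633$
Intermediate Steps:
$k{\left(C \right)} = -151 + 2 C^{2}$ ($k{\left(C \right)} = \left(C^{2} + C^{2}\right) - 151 = 2 C^{2} - 151 = -151 + 2 C^{2}$)
$\left(-30496 + k{\left(181 \right)}\right) + 26758 = \left(-30496 - \left(151 - 2 \cdot 181^{2}\right)\right) + 26758 = \left(-30496 + \left(-151 + 2 \cdot 32761\right)\right) + 26758 = \left(-30496 + \left(-151 + 65522\right)\right) + 26758 = \left(-30496 + 65371\right) + 26758 = 34875 + 26758 = 61633$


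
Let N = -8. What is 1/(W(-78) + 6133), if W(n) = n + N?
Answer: 1/6047 ≈ 0.00016537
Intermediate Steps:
W(n) = -8 + n (W(n) = n - 8 = -8 + n)
1/(W(-78) + 6133) = 1/((-8 - 78) + 6133) = 1/(-86 + 6133) = 1/6047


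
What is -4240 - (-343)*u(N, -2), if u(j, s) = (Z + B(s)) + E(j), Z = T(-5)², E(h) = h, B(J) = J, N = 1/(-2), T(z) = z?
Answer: 6955/2 ≈ 3477.5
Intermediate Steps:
N = -½ ≈ -0.50000
Z = 25 (Z = (-5)² = 25)
u(j, s) = 25 + j + s (u(j, s) = (25 + s) + j = 25 + j + s)
-4240 - (-343)*u(N, -2) = -4240 - (-343)*(25 - ½ - 2) = -4240 - (-343)*45/2 = -4240 - 1*(-15435/2) = -4240 + 15435/2 = 6955/2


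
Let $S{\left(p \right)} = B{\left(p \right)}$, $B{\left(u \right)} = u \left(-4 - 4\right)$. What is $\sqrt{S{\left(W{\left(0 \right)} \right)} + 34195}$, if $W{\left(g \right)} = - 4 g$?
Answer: $\sqrt{34195} \approx 184.92$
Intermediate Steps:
$B{\left(u \right)} = - 8 u$ ($B{\left(u \right)} = u \left(-8\right) = - 8 u$)
$S{\left(p \right)} = - 8 p$
$\sqrt{S{\left(W{\left(0 \right)} \right)} + 34195} = \sqrt{- 8 \left(\left(-4\right) 0\right) + 34195} = \sqrt{\left(-8\right) 0 + 34195} = \sqrt{0 + 34195} = \sqrt{34195}$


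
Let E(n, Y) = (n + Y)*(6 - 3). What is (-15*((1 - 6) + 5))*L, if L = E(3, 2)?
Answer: 0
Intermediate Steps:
E(n, Y) = 3*Y + 3*n (E(n, Y) = (Y + n)*3 = 3*Y + 3*n)
L = 15 (L = 3*2 + 3*3 = 6 + 9 = 15)
(-15*((1 - 6) + 5))*L = -15*((1 - 6) + 5)*15 = -15*(-5 + 5)*15 = -15*0*15 = 0*15 = 0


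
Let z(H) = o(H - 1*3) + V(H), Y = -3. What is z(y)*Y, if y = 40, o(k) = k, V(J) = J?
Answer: -231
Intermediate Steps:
z(H) = -3 + 2*H (z(H) = (H - 1*3) + H = (H - 3) + H = (-3 + H) + H = -3 + 2*H)
z(y)*Y = (-3 + 2*40)*(-3) = (-3 + 80)*(-3) = 77*(-3) = -231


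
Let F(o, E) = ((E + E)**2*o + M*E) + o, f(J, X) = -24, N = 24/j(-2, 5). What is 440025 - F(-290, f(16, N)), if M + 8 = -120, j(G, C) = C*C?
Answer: 1105403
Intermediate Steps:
j(G, C) = C**2
M = -128 (M = -8 - 120 = -128)
N = 24/25 (N = 24/(5**2) = 24/25 ≈ 0.96000)
F(o, E) = o - 128*E + 4*o*E**2 (F(o, E) = ((E + E)**2*o - 128*E) + o = ((2*E)**2*o - 128*E) + o = ((4*E**2)*o - 128*E) + o = (4*o*E**2 - 128*E) + o = (-128*E + 4*o*E**2) + o = o - 128*E + 4*o*E**2)
440025 - F(-290, f(16, N)) = 440025 - (-290 - 128*(-24) + 4*(-290)*(-24)**2) = 440025 - (-290 + 3072 + 4*(-290)*576) = 440025 - (-290 + 3072 - 668160) = 440025 - 1*(-665378) = 440025 + 665378 = 1105403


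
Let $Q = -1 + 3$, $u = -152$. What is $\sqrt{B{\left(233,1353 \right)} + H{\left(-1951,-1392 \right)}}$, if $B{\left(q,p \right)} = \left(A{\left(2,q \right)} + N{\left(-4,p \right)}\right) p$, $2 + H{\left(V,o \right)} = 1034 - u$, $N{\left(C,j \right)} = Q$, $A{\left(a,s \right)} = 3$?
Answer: $\sqrt{7949} \approx 89.157$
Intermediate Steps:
$Q = 2$
$N{\left(C,j \right)} = 2$
$H{\left(V,o \right)} = 1184$ ($H{\left(V,o \right)} = -2 + \left(1034 - -152\right) = -2 + \left(1034 + 152\right) = -2 + 1186 = 1184$)
$B{\left(q,p \right)} = 5 p$ ($B{\left(q,p \right)} = \left(3 + 2\right) p = 5 p$)
$\sqrt{B{\left(233,1353 \right)} + H{\left(-1951,-1392 \right)}} = \sqrt{5 \cdot 1353 + 1184} = \sqrt{6765 + 1184} = \sqrt{7949}$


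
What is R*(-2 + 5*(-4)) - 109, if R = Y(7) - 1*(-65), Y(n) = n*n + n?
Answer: -2771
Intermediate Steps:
Y(n) = n + n**2 (Y(n) = n**2 + n = n + n**2)
R = 121 (R = 7*(1 + 7) - 1*(-65) = 7*8 + 65 = 56 + 65 = 121)
R*(-2 + 5*(-4)) - 109 = 121*(-2 + 5*(-4)) - 109 = 121*(-2 - 20) - 109 = 121*(-22) - 109 = -2662 - 109 = -2771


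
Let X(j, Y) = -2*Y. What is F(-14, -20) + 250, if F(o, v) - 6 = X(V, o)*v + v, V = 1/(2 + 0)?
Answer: -324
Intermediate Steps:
V = ½ (V = 1/2 = ½ ≈ 0.50000)
F(o, v) = 6 + v - 2*o*v (F(o, v) = 6 + ((-2*o)*v + v) = 6 + (-2*o*v + v) = 6 + (v - 2*o*v) = 6 + v - 2*o*v)
F(-14, -20) + 250 = (6 - 20 - 2*(-14)*(-20)) + 250 = (6 - 20 - 560) + 250 = -574 + 250 = -324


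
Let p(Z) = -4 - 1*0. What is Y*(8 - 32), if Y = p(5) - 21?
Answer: 600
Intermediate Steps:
p(Z) = -4 (p(Z) = -4 + 0 = -4)
Y = -25 (Y = -4 - 21 = -25)
Y*(8 - 32) = -25*(8 - 32) = -25*(-24) = 600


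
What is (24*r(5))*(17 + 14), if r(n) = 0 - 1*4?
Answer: -2976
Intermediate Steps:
r(n) = -4 (r(n) = 0 - 4 = -4)
(24*r(5))*(17 + 14) = (24*(-4))*(17 + 14) = -96*31 = -2976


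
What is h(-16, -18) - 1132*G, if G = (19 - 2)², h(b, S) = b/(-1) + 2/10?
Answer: -1635659/5 ≈ -3.2713e+5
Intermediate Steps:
h(b, S) = ⅕ - b (h(b, S) = b*(-1) + 2*(⅒) = -b + ⅕ = ⅕ - b)
G = 289 (G = 17² = 289)
h(-16, -18) - 1132*G = (⅕ - 1*(-16)) - 1132*289 = (⅕ + 16) - 327148 = 81/5 - 327148 = -1635659/5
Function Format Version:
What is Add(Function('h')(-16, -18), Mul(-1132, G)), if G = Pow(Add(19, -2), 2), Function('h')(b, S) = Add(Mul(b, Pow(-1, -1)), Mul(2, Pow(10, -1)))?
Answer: Rational(-1635659, 5) ≈ -3.2713e+5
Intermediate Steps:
Function('h')(b, S) = Add(Rational(1, 5), Mul(-1, b)) (Function('h')(b, S) = Add(Mul(b, -1), Mul(2, Rational(1, 10))) = Add(Mul(-1, b), Rational(1, 5)) = Add(Rational(1, 5), Mul(-1, b)))
G = 289 (G = Pow(17, 2) = 289)
Add(Function('h')(-16, -18), Mul(-1132, G)) = Add(Add(Rational(1, 5), Mul(-1, -16)), Mul(-1132, 289)) = Add(Add(Rational(1, 5), 16), -327148) = Add(Rational(81, 5), -327148) = Rational(-1635659, 5)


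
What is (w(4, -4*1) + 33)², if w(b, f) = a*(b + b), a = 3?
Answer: 3249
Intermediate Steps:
w(b, f) = 6*b (w(b, f) = 3*(b + b) = 3*(2*b) = 6*b)
(w(4, -4*1) + 33)² = (6*4 + 33)² = (24 + 33)² = 57² = 3249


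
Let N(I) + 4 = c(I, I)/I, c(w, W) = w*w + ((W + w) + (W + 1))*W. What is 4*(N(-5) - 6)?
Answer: -116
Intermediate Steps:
c(w, W) = w**2 + W*(1 + w + 2*W) (c(w, W) = w**2 + ((W + w) + (1 + W))*W = w**2 + (1 + w + 2*W)*W = w**2 + W*(1 + w + 2*W))
N(I) = -4 + (I + 4*I**2)/I (N(I) = -4 + (I + I**2 + 2*I**2 + I*I)/I = -4 + (I + I**2 + 2*I**2 + I**2)/I = -4 + (I + 4*I**2)/I)
4*(N(-5) - 6) = 4*((-3 + 4*(-5)) - 6) = 4*((-3 - 20) - 6) = 4*(-23 - 6) = 4*(-29) = -116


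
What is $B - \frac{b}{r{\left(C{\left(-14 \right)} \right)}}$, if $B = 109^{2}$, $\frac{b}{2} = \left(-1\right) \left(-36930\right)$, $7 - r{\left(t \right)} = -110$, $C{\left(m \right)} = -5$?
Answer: $\frac{438739}{39} \approx 11250.0$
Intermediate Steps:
$r{\left(t \right)} = 117$ ($r{\left(t \right)} = 7 - -110 = 7 + 110 = 117$)
$b = 73860$ ($b = 2 \left(\left(-1\right) \left(-36930\right)\right) = 2 \cdot 36930 = 73860$)
$B = 11881$
$B - \frac{b}{r{\left(C{\left(-14 \right)} \right)}} = 11881 - \frac{73860}{117} = 11881 - 73860 \cdot \frac{1}{117} = 11881 - \frac{24620}{39} = \frac{438739}{39}$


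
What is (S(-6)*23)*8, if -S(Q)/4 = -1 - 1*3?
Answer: 2944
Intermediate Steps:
S(Q) = 16 (S(Q) = -4*(-1 - 1*3) = -4*(-1 - 3) = -4*(-4) = 16)
(S(-6)*23)*8 = (16*23)*8 = 368*8 = 2944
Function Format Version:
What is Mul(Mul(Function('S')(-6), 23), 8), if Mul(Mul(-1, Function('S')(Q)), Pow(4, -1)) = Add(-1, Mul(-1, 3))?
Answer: 2944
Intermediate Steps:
Function('S')(Q) = 16 (Function('S')(Q) = Mul(-4, Add(-1, Mul(-1, 3))) = Mul(-4, Add(-1, -3)) = Mul(-4, -4) = 16)
Mul(Mul(Function('S')(-6), 23), 8) = Mul(Mul(16, 23), 8) = Mul(368, 8) = 2944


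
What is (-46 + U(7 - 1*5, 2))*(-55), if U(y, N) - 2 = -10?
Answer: 2970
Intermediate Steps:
U(y, N) = -8 (U(y, N) = 2 - 10 = -8)
(-46 + U(7 - 1*5, 2))*(-55) = (-46 - 8)*(-55) = -54*(-55) = 2970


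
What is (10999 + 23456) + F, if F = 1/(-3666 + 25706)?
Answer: 759388201/22040 ≈ 34455.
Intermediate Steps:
F = 1/22040 ≈ 4.5372e-5
(10999 + 23456) + F = (10999 + 23456) + 1/22040 = 34455 + 1/22040 = 759388201/22040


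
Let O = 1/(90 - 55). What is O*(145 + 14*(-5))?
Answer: 15/7 ≈ 2.1429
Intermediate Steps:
O = 1/35 ≈ 0.028571
O*(145 + 14*(-5)) = (145 + 14*(-5))/35 = (145 - 70)/35 = (1/35)*75 = 15/7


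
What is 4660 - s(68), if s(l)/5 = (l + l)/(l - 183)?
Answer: 107316/23 ≈ 4665.9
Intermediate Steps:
s(l) = 10*l/(-183 + l) (s(l) = 5*((l + l)/(l - 183)) = 5*((2*l)/(-183 + l)) = 5*(2*l/(-183 + l)) = 10*l/(-183 + l))
4660 - s(68) = 4660 - 10*68/(-183 + 68) = 4660 - 10*68/(-115) = 4660 - 10*68*(-1)/115 = 4660 - 1*(-136/23) = 4660 + 136/23 = 107316/23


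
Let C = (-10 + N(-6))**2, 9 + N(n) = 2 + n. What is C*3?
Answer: 1587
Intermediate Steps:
N(n) = -7 + n (N(n) = -9 + (2 + n) = -7 + n)
C = 529 (C = (-10 + (-7 - 6))**2 = (-10 - 13)**2 = (-23)**2 = 529)
C*3 = 529*3 = 1587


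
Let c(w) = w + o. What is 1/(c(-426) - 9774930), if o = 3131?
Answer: -1/9772225 ≈ -1.0233e-7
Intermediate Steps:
c(w) = 3131 + w (c(w) = w + 3131 = 3131 + w)
1/(c(-426) - 9774930) = 1/((3131 - 426) - 9774930) = 1/(2705 - 9774930) = 1/(-9772225) = -1/9772225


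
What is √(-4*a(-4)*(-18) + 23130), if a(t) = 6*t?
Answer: 3*√2378 ≈ 146.29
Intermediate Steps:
√(-4*a(-4)*(-18) + 23130) = √(-24*(-4)*(-18) + 23130) = √(-4*(-24)*(-18) + 23130) = √(96*(-18) + 23130) = √(-1728 + 23130) = √21402 = 3*√2378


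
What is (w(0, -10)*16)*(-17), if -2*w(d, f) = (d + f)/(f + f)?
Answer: 68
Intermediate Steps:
w(d, f) = -(d + f)/(4*f) (w(d, f) = -(d + f)/(2*(f + f)) = -(d + f)/(2*(2*f)) = -(d + f)*1/(2*f)/2 = -(d + f)/(4*f))
(w(0, -10)*16)*(-17) = (((1/4)*(-1*0 - 1*(-10))/(-10))*16)*(-17) = (((1/4)*(-1/10)*(0 + 10))*16)*(-17) = (((1/4)*(-1/10)*10)*16)*(-17) = -1/4*16*(-17) = -4*(-17) = 68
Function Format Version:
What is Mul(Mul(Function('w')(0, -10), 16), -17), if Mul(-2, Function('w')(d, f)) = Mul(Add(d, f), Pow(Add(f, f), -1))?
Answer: 68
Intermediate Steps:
Function('w')(d, f) = Mul(Rational(-1, 4), Pow(f, -1), Add(d, f)) (Function('w')(d, f) = Mul(Rational(-1, 2), Mul(Add(d, f), Pow(Add(f, f), -1))) = Mul(Rational(-1, 2), Mul(Add(d, f), Pow(Mul(2, f), -1))) = Mul(Rational(-1, 2), Mul(Add(d, f), Mul(Rational(1, 2), Pow(f, -1)))) = Mul(Rational(-1, 2), Mul(Rational(1, 2), Pow(f, -1), Add(d, f))) = Mul(Rational(-1, 4), Pow(f, -1), Add(d, f)))
Mul(Mul(Function('w')(0, -10), 16), -17) = Mul(Mul(Mul(Rational(1, 4), Pow(-10, -1), Add(Mul(-1, 0), Mul(-1, -10))), 16), -17) = Mul(Mul(Mul(Rational(1, 4), Rational(-1, 10), Add(0, 10)), 16), -17) = Mul(Mul(Mul(Rational(1, 4), Rational(-1, 10), 10), 16), -17) = Mul(Mul(Rational(-1, 4), 16), -17) = Mul(-4, -17) = 68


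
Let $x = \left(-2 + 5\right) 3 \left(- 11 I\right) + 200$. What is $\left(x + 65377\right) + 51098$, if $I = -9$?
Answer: $117566$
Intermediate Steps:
$x = 1091$ ($x = \left(-2 + 5\right) 3 \left(\left(-11\right) \left(-9\right)\right) + 200 = 3 \cdot 3 \cdot 99 + 200 = 9 \cdot 99 + 200 = 891 + 200 = 1091$)
$\left(x + 65377\right) + 51098 = \left(1091 + 65377\right) + 51098 = 66468 + 51098 = 117566$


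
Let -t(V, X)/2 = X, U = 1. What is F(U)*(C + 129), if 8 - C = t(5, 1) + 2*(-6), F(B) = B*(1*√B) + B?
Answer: 302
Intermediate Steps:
t(V, X) = -2*X
F(B) = B + B^(3/2) (F(B) = B*√B + B = B^(3/2) + B = B + B^(3/2))
C = 22 (C = 8 - (-2*1 + 2*(-6)) = 8 - (-2 - 12) = 8 - 1*(-14) = 8 + 14 = 22)
F(U)*(C + 129) = (1 + 1^(3/2))*(22 + 129) = (1 + 1)*151 = 2*151 = 302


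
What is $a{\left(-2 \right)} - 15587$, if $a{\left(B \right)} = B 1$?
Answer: $-15589$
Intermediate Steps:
$a{\left(B \right)} = B$
$a{\left(-2 \right)} - 15587 = -2 - 15587 = -15589$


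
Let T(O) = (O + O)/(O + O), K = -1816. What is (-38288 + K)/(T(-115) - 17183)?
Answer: 20052/8591 ≈ 2.3341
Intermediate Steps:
T(O) = 1 (T(O) = (2*O)/((2*O)) = (2*O)*(1/(2*O)) = 1)
(-38288 + K)/(T(-115) - 17183) = (-38288 - 1816)/(1 - 17183) = -40104/(-17182) = -40104*(-1/17182) = 20052/8591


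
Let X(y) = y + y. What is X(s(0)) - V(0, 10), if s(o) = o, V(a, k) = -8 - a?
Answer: 8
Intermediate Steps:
X(y) = 2*y
X(s(0)) - V(0, 10) = 2*0 - (-8 - 1*0) = 0 - (-8 + 0) = 0 - 1*(-8) = 0 + 8 = 8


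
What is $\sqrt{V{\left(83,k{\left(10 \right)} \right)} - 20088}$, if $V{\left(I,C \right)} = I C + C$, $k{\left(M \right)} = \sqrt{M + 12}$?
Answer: $2 \sqrt{-5022 + 21 \sqrt{22}} \approx 140.34 i$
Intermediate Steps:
$k{\left(M \right)} = \sqrt{12 + M}$
$V{\left(I,C \right)} = C + C I$ ($V{\left(I,C \right)} = C I + C = C + C I$)
$\sqrt{V{\left(83,k{\left(10 \right)} \right)} - 20088} = \sqrt{\sqrt{12 + 10} \left(1 + 83\right) - 20088} = \sqrt{\sqrt{22} \cdot 84 - 20088} = \sqrt{84 \sqrt{22} - 20088} = \sqrt{-20088 + 84 \sqrt{22}}$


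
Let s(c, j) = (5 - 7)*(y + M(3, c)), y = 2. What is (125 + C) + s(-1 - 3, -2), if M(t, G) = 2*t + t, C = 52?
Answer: 155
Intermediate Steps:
M(t, G) = 3*t
s(c, j) = -22 (s(c, j) = (5 - 7)*(2 + 3*3) = -2*(2 + 9) = -2*11 = -22)
(125 + C) + s(-1 - 3, -2) = (125 + 52) - 22 = 177 - 22 = 155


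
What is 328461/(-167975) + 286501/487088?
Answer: -111864406093/81818606800 ≈ -1.3672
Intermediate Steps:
328461/(-167975) + 286501/487088 = 328461*(-1/167975) + 286501*(1/487088) = -328461/167975 + 286501/487088 = -111864406093/81818606800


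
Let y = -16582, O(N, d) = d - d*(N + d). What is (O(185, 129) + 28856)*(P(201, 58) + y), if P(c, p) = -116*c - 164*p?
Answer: 569252610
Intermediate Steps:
P(c, p) = -164*p - 116*c
O(N, d) = d - d*(N + d)
(O(185, 129) + 28856)*(P(201, 58) + y) = (129*(1 - 1*185 - 1*129) + 28856)*((-164*58 - 116*201) - 16582) = (129*(1 - 185 - 129) + 28856)*((-9512 - 23316) - 16582) = (129*(-313) + 28856)*(-32828 - 16582) = (-40377 + 28856)*(-49410) = -11521*(-49410) = 569252610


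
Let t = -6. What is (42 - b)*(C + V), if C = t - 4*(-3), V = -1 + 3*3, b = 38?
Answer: 56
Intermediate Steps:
V = 8 (V = -1 + 9 = 8)
C = 6 (C = -6 - 4*(-3) = -6 + 12 = 6)
(42 - b)*(C + V) = (42 - 1*38)*(6 + 8) = (42 - 38)*14 = 4*14 = 56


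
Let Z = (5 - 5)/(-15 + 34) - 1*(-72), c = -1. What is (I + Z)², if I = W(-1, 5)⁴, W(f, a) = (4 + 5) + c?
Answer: 17372224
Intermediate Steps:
W(f, a) = 8 (W(f, a) = (4 + 5) - 1 = 9 - 1 = 8)
I = 4096 (I = 8⁴ = 4096)
Z = 72 (Z = 0/19 + 72 = 0*(1/19) + 72 = 0 + 72 = 72)
(I + Z)² = (4096 + 72)² = 4168² = 17372224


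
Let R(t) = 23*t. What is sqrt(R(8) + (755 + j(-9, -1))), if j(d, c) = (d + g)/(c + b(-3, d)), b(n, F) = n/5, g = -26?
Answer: sqrt(15374)/4 ≈ 30.998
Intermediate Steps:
b(n, F) = n/5 (b(n, F) = n*(1/5) = n/5)
j(d, c) = (-26 + d)/(-3/5 + c) (j(d, c) = (d - 26)/(c + (1/5)*(-3)) = (-26 + d)/(c - 3/5) = (-26 + d)/(-3/5 + c))
sqrt(R(8) + (755 + j(-9, -1))) = sqrt(23*8 + (755 + 5*(-26 - 9)/(-3 + 5*(-1)))) = sqrt(184 + (755 + 5*(-35)/(-3 - 5))) = sqrt(184 + (755 + 5*(-35)/(-8))) = sqrt(184 + (755 + 5*(-1/8)*(-35))) = sqrt(184 + (755 + 175/8)) = sqrt(184 + 6215/8) = sqrt(7687/8) = sqrt(15374)/4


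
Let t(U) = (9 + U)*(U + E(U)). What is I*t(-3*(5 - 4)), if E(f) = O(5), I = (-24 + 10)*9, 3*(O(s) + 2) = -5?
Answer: 5040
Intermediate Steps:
O(s) = -11/3 (O(s) = -2 + (1/3)*(-5) = -2 - 5/3 = -11/3)
I = -126 (I = -14*9 = -126)
E(f) = -11/3
t(U) = (9 + U)*(-11/3 + U) (t(U) = (9 + U)*(U - 11/3) = (9 + U)*(-11/3 + U))
I*t(-3*(5 - 4)) = -126*(-33 + (-3*(5 - 4))**2 + 16*(-3*(5 - 4))/3) = -126*(-33 + (-3*1)**2 + 16*(-3*1)/3) = -126*(-33 + (-3)**2 + (16/3)*(-3)) = -126*(-33 + 9 - 16) = -126*(-40) = 5040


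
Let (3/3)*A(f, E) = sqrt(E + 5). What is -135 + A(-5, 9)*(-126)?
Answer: -135 - 126*sqrt(14) ≈ -606.45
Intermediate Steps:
A(f, E) = sqrt(5 + E) (A(f, E) = sqrt(E + 5) = sqrt(5 + E))
-135 + A(-5, 9)*(-126) = -135 + sqrt(5 + 9)*(-126) = -135 + sqrt(14)*(-126) = -135 - 126*sqrt(14)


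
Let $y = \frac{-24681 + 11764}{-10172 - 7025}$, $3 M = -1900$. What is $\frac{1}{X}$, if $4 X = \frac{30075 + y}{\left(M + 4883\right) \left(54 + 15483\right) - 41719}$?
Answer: $\frac{1134750098344}{129303173} \approx 8775.9$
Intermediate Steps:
$M = - \frac{1900}{3}$ ($M = \frac{1}{3} \left(-1900\right) = - \frac{1900}{3} \approx -633.33$)
$y = \frac{12917}{17197}$ ($y = - \frac{12917}{-17197} = \left(-12917\right) \left(- \frac{1}{17197}\right) = \frac{12917}{17197} \approx 0.75112$)
$X = \frac{129303173}{1134750098344}$ ($X = \frac{\left(30075 + \frac{12917}{17197}\right) \frac{1}{\left(- \frac{1900}{3} + 4883\right) \left(54 + 15483\right) - 41719}}{4} = \frac{\frac{517212692}{17197} \frac{1}{\frac{12749}{3} \cdot 15537 - 41719}}{4} = \frac{\frac{517212692}{17197} \frac{1}{66027071 - 41719}}{4} = \frac{\frac{517212692}{17197} \cdot \frac{1}{65985352}}{4} = \frac{1}{4} \cdot \frac{129303173}{283687524586} = \frac{129303173}{1134750098344} \approx 0.00011395$)
$\frac{1}{X} = \frac{1}{\frac{129303173}{1134750098344}} = \frac{1134750098344}{129303173}$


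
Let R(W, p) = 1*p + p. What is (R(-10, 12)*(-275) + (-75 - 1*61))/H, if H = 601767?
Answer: -6736/601767 ≈ -0.011194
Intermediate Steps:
R(W, p) = 2*p (R(W, p) = p + p = 2*p)
(R(-10, 12)*(-275) + (-75 - 1*61))/H = ((2*12)*(-275) + (-75 - 1*61))/601767 = (24*(-275) + (-75 - 61))*(1/601767) = (-6600 - 136)*(1/601767) = -6736*1/601767 = -6736/601767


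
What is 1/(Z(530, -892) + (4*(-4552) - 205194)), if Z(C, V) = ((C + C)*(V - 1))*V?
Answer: 1/844125958 ≈ 1.1847e-9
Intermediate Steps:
Z(C, V) = 2*C*V*(-1 + V) (Z(C, V) = ((2*C)*(-1 + V))*V = (2*C*(-1 + V))*V = 2*C*V*(-1 + V))
1/(Z(530, -892) + (4*(-4552) - 205194)) = 1/(2*530*(-892)*(-1 - 892) + (4*(-4552) - 205194)) = 1/(2*530*(-892)*(-893) + (-18208 - 205194)) = 1/(844349360 - 223402) = 1/844125958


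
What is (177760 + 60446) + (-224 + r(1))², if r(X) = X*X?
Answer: 287935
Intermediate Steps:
r(X) = X²
(177760 + 60446) + (-224 + r(1))² = (177760 + 60446) + (-224 + 1²)² = 238206 + (-224 + 1)² = 238206 + (-223)² = 238206 + 49729 = 287935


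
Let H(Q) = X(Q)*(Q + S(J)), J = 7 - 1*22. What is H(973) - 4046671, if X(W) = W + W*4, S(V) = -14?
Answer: 618864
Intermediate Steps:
J = -15 (J = 7 - 22 = -15)
X(W) = 5*W (X(W) = W + 4*W = 5*W)
H(Q) = 5*Q*(-14 + Q) (H(Q) = (5*Q)*(Q - 14) = (5*Q)*(-14 + Q) = 5*Q*(-14 + Q))
H(973) - 4046671 = 5*973*(-14 + 973) - 4046671 = 5*973*959 - 4046671 = 4665535 - 4046671 = 618864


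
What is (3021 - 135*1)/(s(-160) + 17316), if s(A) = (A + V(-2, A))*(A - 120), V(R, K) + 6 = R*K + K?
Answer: 481/3166 ≈ 0.15193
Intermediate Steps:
V(R, K) = -6 + K + K*R (V(R, K) = -6 + (R*K + K) = -6 + (K*R + K) = -6 + (K + K*R) = -6 + K + K*R)
s(A) = 720 - 6*A (s(A) = (A + (-6 + A + A*(-2)))*(A - 120) = (A + (-6 + A - 2*A))*(-120 + A) = (A + (-6 - A))*(-120 + A) = -6*(-120 + A) = 720 - 6*A)
(3021 - 135*1)/(s(-160) + 17316) = (3021 - 135*1)/((720 - 6*(-160)) + 17316) = (3021 - 135)/((720 + 960) + 17316) = 2886/(1680 + 17316) = 2886/18996 = 2886*(1/18996) = 481/3166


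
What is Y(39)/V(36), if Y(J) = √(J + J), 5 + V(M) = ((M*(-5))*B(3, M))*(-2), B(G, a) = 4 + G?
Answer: √78/2515 ≈ 0.0035116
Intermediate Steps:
V(M) = -5 + 70*M (V(M) = -5 + ((M*(-5))*(4 + 3))*(-2) = -5 + (-5*M*7)*(-2) = -5 - 35*M*(-2) = -5 + 70*M)
Y(J) = √2*√J (Y(J) = √(2*J) = √2*√J)
Y(39)/V(36) = (√2*√39)/(-5 + 70*36) = √78/(-5 + 2520) = √78/2515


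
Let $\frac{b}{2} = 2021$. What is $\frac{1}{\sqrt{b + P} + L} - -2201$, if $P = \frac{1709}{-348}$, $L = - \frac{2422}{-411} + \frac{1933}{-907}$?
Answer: $\frac{142731373536118490993}{64848448057324405} + \frac{92641794486 \sqrt{122226909}}{64848448057324405} \approx 2201.0$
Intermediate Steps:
$L = \frac{1402291}{372777}$ ($L = \left(-2422\right) \left(- \frac{1}{411}\right) + 1933 \left(- \frac{1}{907}\right) = \frac{2422}{411} - \frac{1933}{907} = \frac{1402291}{372777} \approx 3.7617$)
$P = - \frac{1709}{348}$ ($P = 1709 \left(- \frac{1}{348}\right) = - \frac{1709}{348} \approx -4.9109$)
$b = 4042$ ($b = 2 \cdot 2021 = 4042$)
$\frac{1}{\sqrt{b + P} + L} - -2201 = \frac{1}{\sqrt{4042 - \frac{1709}{348}} + \frac{1402291}{372777}} - -2201 = \frac{1}{\sqrt{\frac{1404907}{348}} + \frac{1402291}{372777}} + 2201 = \frac{1}{\frac{\sqrt{122226909}}{174} + \frac{1402291}{372777}} + 2201 = \frac{1}{\frac{1402291}{372777} + \frac{\sqrt{122226909}}{174}} + 2201 = 2201 + \frac{1}{\frac{1402291}{372777} + \frac{\sqrt{122226909}}{174}}$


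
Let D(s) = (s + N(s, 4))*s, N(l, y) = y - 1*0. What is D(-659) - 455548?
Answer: -23903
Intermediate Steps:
N(l, y) = y (N(l, y) = y + 0 = y)
D(s) = s*(4 + s) (D(s) = (s + 4)*s = (4 + s)*s = s*(4 + s))
D(-659) - 455548 = -659*(4 - 659) - 455548 = -659*(-655) - 455548 = 431645 - 455548 = -23903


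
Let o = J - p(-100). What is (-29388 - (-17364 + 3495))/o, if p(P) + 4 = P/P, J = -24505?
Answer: 15519/24502 ≈ 0.63338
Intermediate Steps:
p(P) = -3 (p(P) = -4 + P/P = -4 + 1 = -3)
o = -24502 (o = -24505 - 1*(-3) = -24505 + 3 = -24502)
(-29388 - (-17364 + 3495))/o = (-29388 - (-17364 + 3495))/(-24502) = (-29388 - 1*(-13869))*(-1/24502) = (-29388 + 13869)*(-1/24502) = -15519*(-1/24502) = 15519/24502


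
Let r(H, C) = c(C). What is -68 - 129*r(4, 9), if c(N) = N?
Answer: -1229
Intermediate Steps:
r(H, C) = C
-68 - 129*r(4, 9) = -68 - 129*9 = -68 - 1161 = -1229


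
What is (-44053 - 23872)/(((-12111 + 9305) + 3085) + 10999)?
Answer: -67925/11278 ≈ -6.0228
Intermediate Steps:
(-44053 - 23872)/(((-12111 + 9305) + 3085) + 10999) = -67925/((-2806 + 3085) + 10999) = -67925/(279 + 10999) = -67925/11278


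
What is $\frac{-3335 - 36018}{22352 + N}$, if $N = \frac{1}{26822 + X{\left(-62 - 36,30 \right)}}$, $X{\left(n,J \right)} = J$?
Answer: $- \frac{1056706756}{600195905} \approx -1.7606$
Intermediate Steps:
$N = \frac{1}{26852}$ ($N = \frac{1}{26822 + 30} = \frac{1}{26852} \approx 3.7241 \cdot 10^{-5}$)
$\frac{-3335 - 36018}{22352 + N} = \frac{-3335 - 36018}{22352 + \frac{1}{26852}} = - \frac{39353}{\frac{600195905}{26852}} = \left(-39353\right) \frac{26852}{600195905} = - \frac{1056706756}{600195905}$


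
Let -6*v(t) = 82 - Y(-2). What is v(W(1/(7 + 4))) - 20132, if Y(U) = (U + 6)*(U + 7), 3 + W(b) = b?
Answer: -60427/3 ≈ -20142.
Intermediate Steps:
W(b) = -3 + b
Y(U) = (6 + U)*(7 + U)
v(t) = -31/3 (v(t) = -(82 - (42 + (-2)**2 + 13*(-2)))/6 = -(82 - (42 + 4 - 26))/6 = -(82 - 1*20)/6 = -(82 - 20)/6 = -1/6*62 = -31/3)
v(W(1/(7 + 4))) - 20132 = -31/3 - 20132 = -60427/3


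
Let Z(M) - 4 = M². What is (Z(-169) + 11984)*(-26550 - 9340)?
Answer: -1455303610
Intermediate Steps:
Z(M) = 4 + M²
(Z(-169) + 11984)*(-26550 - 9340) = ((4 + (-169)²) + 11984)*(-26550 - 9340) = ((4 + 28561) + 11984)*(-35890) = (28565 + 11984)*(-35890) = 40549*(-35890) = -1455303610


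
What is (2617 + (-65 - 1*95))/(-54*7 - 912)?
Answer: -819/430 ≈ -1.9047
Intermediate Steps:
(2617 + (-65 - 1*95))/(-54*7 - 912) = (2617 + (-65 - 95))/(-378 - 912) = (2617 - 160)/(-1290) = 2457*(-1/1290) = -819/430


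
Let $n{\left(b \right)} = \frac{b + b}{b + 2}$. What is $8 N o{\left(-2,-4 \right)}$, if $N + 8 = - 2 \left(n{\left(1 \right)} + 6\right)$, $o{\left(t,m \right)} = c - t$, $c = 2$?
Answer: $- \frac{2048}{3} \approx -682.67$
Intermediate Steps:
$n{\left(b \right)} = \frac{2 b}{2 + b}$
$o{\left(t,m \right)} = 2 - t$
$N = - \frac{64}{3}$ ($N = -8 - 2 \left(2 \cdot 1 \frac{1}{2 + 1} + 6\right) = -8 - 2 \left(2 \cdot 1 \cdot \frac{1}{3} + 6\right) = -8 - 2 \left(\frac{2}{3} + 6\right) = -8 - \frac{40}{3} = - \frac{64}{3} \approx -21.333$)
$8 N o{\left(-2,-4 \right)} = 8 \left(- \frac{64}{3}\right) \left(2 - -2\right) = - \frac{512 \left(2 + 2\right)}{3} = \left(- \frac{512}{3}\right) 4 = - \frac{2048}{3}$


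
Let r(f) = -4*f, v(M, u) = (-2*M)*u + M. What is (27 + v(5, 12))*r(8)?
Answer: 2816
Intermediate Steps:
v(M, u) = M - 2*M*u (v(M, u) = -2*M*u + M = M - 2*M*u)
(27 + v(5, 12))*r(8) = (27 + 5*(1 - 2*12))*(-4*8) = (27 + 5*(1 - 24))*(-32) = (27 + 5*(-23))*(-32) = (27 - 115)*(-32) = -88*(-32) = 2816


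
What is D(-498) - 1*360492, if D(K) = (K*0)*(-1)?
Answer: -360492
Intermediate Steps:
D(K) = 0 (D(K) = 0*(-1) = 0)
D(-498) - 1*360492 = 0 - 1*360492 = 0 - 360492 = -360492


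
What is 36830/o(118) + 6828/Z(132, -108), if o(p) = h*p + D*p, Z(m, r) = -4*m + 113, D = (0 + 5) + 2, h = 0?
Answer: 4822261/171395 ≈ 28.135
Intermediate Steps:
D = 7 (D = 5 + 2 = 7)
Z(m, r) = 113 - 4*m
o(p) = 7*p (o(p) = 0*p + 7*p = 0 + 7*p = 7*p)
36830/o(118) + 6828/Z(132, -108) = 36830/((7*118)) + 6828/(113 - 4*132) = 36830/826 + 6828/(113 - 528) = 36830*(1/826) + 6828/(-415) = 18415/413 + 6828*(-1/415) = 18415/413 - 6828/415 = 4822261/171395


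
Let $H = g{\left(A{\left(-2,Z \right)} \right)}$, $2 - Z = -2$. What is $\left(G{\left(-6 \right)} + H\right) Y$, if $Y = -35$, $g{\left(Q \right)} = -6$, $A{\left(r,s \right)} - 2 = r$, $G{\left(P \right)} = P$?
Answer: $420$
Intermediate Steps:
$Z = 4$ ($Z = 2 - -2 = 2 + 2 = 4$)
$A{\left(r,s \right)} = 2 + r$
$H = -6$
$\left(G{\left(-6 \right)} + H\right) Y = \left(-6 - 6\right) \left(-35\right) = \left(-12\right) \left(-35\right) = 420$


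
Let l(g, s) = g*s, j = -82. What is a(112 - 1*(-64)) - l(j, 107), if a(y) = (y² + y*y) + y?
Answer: 70902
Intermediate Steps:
a(y) = y + 2*y² (a(y) = (y² + y²) + y = 2*y² + y = y + 2*y²)
a(112 - 1*(-64)) - l(j, 107) = (112 - 1*(-64))*(1 + 2*(112 - 1*(-64))) - (-82)*107 = (112 + 64)*(1 + 2*(112 + 64)) - 1*(-8774) = 176*(1 + 2*176) + 8774 = 176*(1 + 352) + 8774 = 176*353 + 8774 = 62128 + 8774 = 70902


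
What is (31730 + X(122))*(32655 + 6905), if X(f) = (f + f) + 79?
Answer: 1268016680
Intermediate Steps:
X(f) = 79 + 2*f (X(f) = 2*f + 79 = 79 + 2*f)
(31730 + X(122))*(32655 + 6905) = (31730 + (79 + 2*122))*(32655 + 6905) = (31730 + (79 + 244))*39560 = (31730 + 323)*39560 = 32053*39560 = 1268016680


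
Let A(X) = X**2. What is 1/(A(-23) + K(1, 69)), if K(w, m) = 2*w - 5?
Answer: 1/526 ≈ 0.0019011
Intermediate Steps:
K(w, m) = -5 + 2*w
1/(A(-23) + K(1, 69)) = 1/((-23)**2 + (-5 + 2*1)) = 1/(529 + (-5 + 2)) = 1/(529 - 3) = 1/526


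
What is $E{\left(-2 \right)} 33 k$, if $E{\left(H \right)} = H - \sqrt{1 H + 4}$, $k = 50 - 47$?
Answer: $-198 - 99 \sqrt{2} \approx -338.01$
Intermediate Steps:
$k = 3$ ($k = 50 - 47 = 3$)
$E{\left(H \right)} = H - \sqrt{4 + H}$ ($E{\left(H \right)} = H - \sqrt{H + 4} = H - \sqrt{4 + H}$)
$E{\left(-2 \right)} 33 k = \left(-2 - \sqrt{4 - 2}\right) 33 \cdot 3 = \left(-2 - \sqrt{2}\right) 33 \cdot 3 = \left(-66 - 33 \sqrt{2}\right) 3 = -198 - 99 \sqrt{2}$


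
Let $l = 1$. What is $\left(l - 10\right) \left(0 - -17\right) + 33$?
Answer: $-120$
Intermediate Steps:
$\left(l - 10\right) \left(0 - -17\right) + 33 = \left(1 - 10\right) \left(0 - -17\right) + 33 = \left(1 - 10\right) \left(0 + 17\right) + 33 = \left(-9\right) 17 + 33 = -153 + 33 = -120$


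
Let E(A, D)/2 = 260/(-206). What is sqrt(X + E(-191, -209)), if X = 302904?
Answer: 2*sqrt(803370439)/103 ≈ 550.37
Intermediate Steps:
E(A, D) = -260/103 (E(A, D) = 2*(260/(-206)) = 2*(260*(-1/206)) = 2*(-130/103) = -260/103)
sqrt(X + E(-191, -209)) = sqrt(302904 - 260/103) = sqrt(31198852/103) = 2*sqrt(803370439)/103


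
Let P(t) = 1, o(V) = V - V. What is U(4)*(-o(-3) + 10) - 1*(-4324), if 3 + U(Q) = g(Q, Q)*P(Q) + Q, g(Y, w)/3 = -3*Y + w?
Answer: 4094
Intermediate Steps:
o(V) = 0
g(Y, w) = -9*Y + 3*w (g(Y, w) = 3*(-3*Y + w) = 3*(w - 3*Y) = -9*Y + 3*w)
U(Q) = -3 - 5*Q (U(Q) = -3 + ((-9*Q + 3*Q)*1 + Q) = -3 + (-6*Q*1 + Q) = -3 + (-6*Q + Q) = -3 - 5*Q)
U(4)*(-o(-3) + 10) - 1*(-4324) = (-3 - 5*4)*(-1*0 + 10) - 1*(-4324) = (-3 - 20)*(0 + 10) + 4324 = -23*10 + 4324 = -230 + 4324 = 4094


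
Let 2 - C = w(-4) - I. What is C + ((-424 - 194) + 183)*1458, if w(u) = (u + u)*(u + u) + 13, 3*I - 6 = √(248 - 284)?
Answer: -634303 + 2*I ≈ -6.343e+5 + 2.0*I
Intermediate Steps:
I = 2 + 2*I (I = 2 + √(248 - 284)/3 = 2 + √(-36)/3 = 2 + (6*I)/3 = 2 + 2*I ≈ 2.0 + 2.0*I)
w(u) = 13 + 4*u² (w(u) = (2*u)*(2*u) + 13 = 4*u² + 13 = 13 + 4*u²)
C = -73 + 2*I (C = 2 - ((13 + 4*(-4)²) - (2 + 2*I)) = 2 - ((13 + 4*16) + (-2 - 2*I)) = 2 - ((13 + 64) + (-2 - 2*I)) = 2 - (77 + (-2 - 2*I)) = 2 - (75 - 2*I) = 2 + (-75 + 2*I) = -73 + 2*I ≈ -73.0 + 2.0*I)
C + ((-424 - 194) + 183)*1458 = (-73 + 2*I) + ((-424 - 194) + 183)*1458 = (-73 + 2*I) + (-618 + 183)*1458 = (-73 + 2*I) - 435*1458 = (-73 + 2*I) - 634230 = -634303 + 2*I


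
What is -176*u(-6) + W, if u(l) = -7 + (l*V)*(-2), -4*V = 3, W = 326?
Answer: 3142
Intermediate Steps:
V = -¾ (V = -¼*3 = -¾ ≈ -0.75000)
u(l) = -7 + 3*l/2 (u(l) = -7 + (l*(-¾))*(-2) = -7 - 3*l/4*(-2) = -7 + 3*l/2)
-176*u(-6) + W = -176*(-7 + (3/2)*(-6)) + 326 = -176*(-7 - 9) + 326 = -176*(-16) + 326 = 2816 + 326 = 3142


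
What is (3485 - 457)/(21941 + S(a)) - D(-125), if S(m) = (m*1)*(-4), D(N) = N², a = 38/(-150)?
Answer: -25713069775/1645651 ≈ -15625.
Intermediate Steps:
a = -19/75 (a = 38*(-1/150) = -19/75 ≈ -0.25333)
S(m) = -4*m (S(m) = m*(-4) = -4*m)
(3485 - 457)/(21941 + S(a)) - D(-125) = (3485 - 457)/(21941 - 4*(-19/75)) - 1*(-125)² = 3028/(21941 + 76/75) - 1*15625 = 3028/(1645651/75) - 15625 = 3028*(75/1645651) - 15625 = 227100/1645651 - 15625 = -25713069775/1645651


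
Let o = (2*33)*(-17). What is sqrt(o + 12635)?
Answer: sqrt(11513) ≈ 107.30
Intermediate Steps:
o = -1122 (o = 66*(-17) = -1122)
sqrt(o + 12635) = sqrt(-1122 + 12635) = sqrt(11513)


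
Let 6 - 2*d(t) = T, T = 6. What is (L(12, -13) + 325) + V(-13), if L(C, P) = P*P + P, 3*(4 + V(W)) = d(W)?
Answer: 477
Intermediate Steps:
d(t) = 0 (d(t) = 3 - ½*6 = 3 - 3 = 0)
V(W) = -4 (V(W) = -4 + (⅓)*0 = -4 + 0 = -4)
L(C, P) = P + P² (L(C, P) = P² + P = P + P²)
(L(12, -13) + 325) + V(-13) = (-13*(1 - 13) + 325) - 4 = (-13*(-12) + 325) - 4 = (156 + 325) - 4 = 481 - 4 = 477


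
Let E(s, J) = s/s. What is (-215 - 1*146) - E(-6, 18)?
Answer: -362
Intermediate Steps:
E(s, J) = 1
(-215 - 1*146) - E(-6, 18) = (-215 - 1*146) - 1*1 = (-215 - 146) - 1 = -361 - 1 = -362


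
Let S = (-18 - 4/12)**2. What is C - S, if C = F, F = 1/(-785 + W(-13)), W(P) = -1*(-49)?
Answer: -2226409/6624 ≈ -336.11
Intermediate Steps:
W(P) = 49
F = -1/736 (F = 1/(-785 + 49) = 1/(-736) = -1/736 ≈ -0.0013587)
S = 3025/9 (S = (-18 - 4*1/12)**2 = (-18 - 1/3)**2 = (-55/3)**2 = 3025/9 ≈ 336.11)
C = -1/736 ≈ -0.0013587
C - S = -1/736 - 1*3025/9 = -1/736 - 3025/9 = -2226409/6624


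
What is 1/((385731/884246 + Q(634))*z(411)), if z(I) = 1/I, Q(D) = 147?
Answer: 121141702/43456631 ≈ 2.7876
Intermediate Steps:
1/((385731/884246 + Q(634))*z(411)) = 1/((385731/884246 + 147)*(1/411)) = 1/((385731*(1/884246) + 147)*(1/411)) = 411/(385731/884246 + 147) = 411/(130369893/884246) = (884246/130369893)*411 = 121141702/43456631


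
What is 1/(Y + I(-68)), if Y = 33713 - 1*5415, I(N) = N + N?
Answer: 1/28162 ≈ 3.5509e-5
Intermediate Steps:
I(N) = 2*N
Y = 28298 (Y = 33713 - 5415 = 28298)
1/(Y + I(-68)) = 1/(28298 + 2*(-68)) = 1/(28298 - 136) = 1/28162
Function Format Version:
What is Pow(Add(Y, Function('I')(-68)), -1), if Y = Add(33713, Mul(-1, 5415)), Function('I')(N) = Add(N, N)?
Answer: Rational(1, 28162) ≈ 3.5509e-5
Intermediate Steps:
Function('I')(N) = Mul(2, N)
Y = 28298 (Y = Add(33713, -5415) = 28298)
Pow(Add(Y, Function('I')(-68)), -1) = Pow(Add(28298, Mul(2, -68)), -1) = Pow(Add(28298, -136), -1) = Pow(28162, -1) = Rational(1, 28162)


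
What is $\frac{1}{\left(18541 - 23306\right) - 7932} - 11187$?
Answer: $- \frac{142041340}{12697} \approx -11187.0$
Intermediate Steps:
$\frac{1}{\left(18541 - 23306\right) - 7932} - 11187 = \frac{1}{-4765 - 7932} - 11187 = \frac{1}{-12697} - 11187 = - \frac{1}{12697} - 11187 = - \frac{142041340}{12697}$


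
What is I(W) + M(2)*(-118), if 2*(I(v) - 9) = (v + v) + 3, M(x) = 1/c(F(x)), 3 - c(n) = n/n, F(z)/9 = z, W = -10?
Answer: -117/2 ≈ -58.500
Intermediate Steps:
F(z) = 9*z
c(n) = 2 (c(n) = 3 - n/n = 3 - 1*1 = 3 - 1 = 2)
M(x) = ½ (M(x) = 1/2 = ½)
I(v) = 21/2 + v (I(v) = 9 + ((v + v) + 3)/2 = 9 + (2*v + 3)/2 = 9 + (3 + 2*v)/2 = 9 + (3/2 + v) = 21/2 + v)
I(W) + M(2)*(-118) = (21/2 - 10) + (½)*(-118) = ½ - 59 = -117/2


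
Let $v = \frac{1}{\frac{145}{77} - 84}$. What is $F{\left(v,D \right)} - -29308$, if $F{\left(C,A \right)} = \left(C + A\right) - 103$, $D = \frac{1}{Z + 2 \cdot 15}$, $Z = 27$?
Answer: $\frac{10525805189}{360411} \approx 29205.0$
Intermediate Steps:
$v = - \frac{77}{6323}$ ($v = \frac{1}{145 \cdot \frac{1}{77} - 84} = \frac{1}{\frac{145}{77} - 84} = \frac{1}{- \frac{6323}{77}} = - \frac{77}{6323} \approx -0.012178$)
$D = \frac{1}{57}$ ($D = \frac{1}{27 + 2 \cdot 15} = \frac{1}{27 + 30} = \frac{1}{57} \approx 0.017544$)
$F{\left(C,A \right)} = -103 + A + C$ ($F{\left(C,A \right)} = \left(A + C\right) - 103 = -103 + A + C$)
$F{\left(v,D \right)} - -29308 = \left(-103 + \frac{1}{57} - \frac{77}{6323}\right) - -29308 = - \frac{37120399}{360411} + 29308 = \frac{10525805189}{360411}$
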